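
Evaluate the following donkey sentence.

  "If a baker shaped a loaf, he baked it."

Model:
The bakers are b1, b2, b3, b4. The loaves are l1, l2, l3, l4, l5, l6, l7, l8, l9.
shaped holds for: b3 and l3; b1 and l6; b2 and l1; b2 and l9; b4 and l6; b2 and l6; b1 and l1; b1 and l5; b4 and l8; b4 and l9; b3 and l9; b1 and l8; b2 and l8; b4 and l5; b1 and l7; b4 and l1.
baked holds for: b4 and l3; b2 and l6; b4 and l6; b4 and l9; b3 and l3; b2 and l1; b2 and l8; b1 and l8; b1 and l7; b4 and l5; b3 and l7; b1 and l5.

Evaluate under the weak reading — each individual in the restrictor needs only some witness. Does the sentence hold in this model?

"it" takes "a loaf" as antecedent — a donkey pronoun bound across the clause boundary.
Weak reading: every baker b with some shaped-loaf has at least one shaped-loaf l such that baked(b,l).
Per baker: b1:✓  b2:✓  b3:✓  b4:✓
Every baker in the restrictor has a witness.

True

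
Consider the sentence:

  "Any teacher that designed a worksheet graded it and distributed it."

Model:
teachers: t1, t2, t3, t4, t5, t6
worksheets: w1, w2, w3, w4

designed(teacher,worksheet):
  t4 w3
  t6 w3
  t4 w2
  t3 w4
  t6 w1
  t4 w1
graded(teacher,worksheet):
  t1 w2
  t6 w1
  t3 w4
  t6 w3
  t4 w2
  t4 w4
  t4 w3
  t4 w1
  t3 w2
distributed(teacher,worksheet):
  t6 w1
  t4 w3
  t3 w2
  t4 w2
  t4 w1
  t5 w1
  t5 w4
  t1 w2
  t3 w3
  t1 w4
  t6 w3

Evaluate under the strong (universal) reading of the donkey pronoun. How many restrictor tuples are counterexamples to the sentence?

"it" takes "a worksheet" as antecedent — a donkey pronoun bound across the clause boundary.
Strong reading: for every (t,w) with designed(t,w), graded(t,w) ∧ distributed(t,w).
Restrictor pairs: (t3,w4) ✗  (t4,w1) ✓  (t4,w2) ✓  (t4,w3) ✓  (t6,w1) ✓  (t6,w3) ✓
Counterexamples (restrictor pairs failing the scope): 1.

1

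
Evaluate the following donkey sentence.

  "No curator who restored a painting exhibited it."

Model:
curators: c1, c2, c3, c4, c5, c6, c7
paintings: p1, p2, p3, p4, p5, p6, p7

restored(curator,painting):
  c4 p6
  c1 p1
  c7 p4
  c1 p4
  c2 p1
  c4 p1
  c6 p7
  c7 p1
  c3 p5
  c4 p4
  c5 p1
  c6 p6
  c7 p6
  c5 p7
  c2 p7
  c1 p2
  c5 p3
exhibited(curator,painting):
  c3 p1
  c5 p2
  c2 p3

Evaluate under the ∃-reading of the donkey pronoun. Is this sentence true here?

True

"it" takes "a painting" as antecedent — a donkey pronoun bound across the clause boundary.
Truth condition: for no (c,p) with restored(c,p) does exhibited(c,p) hold.
Restrictor pairs — does the scope hold? (c1,p1):fails  (c1,p2):fails  (c1,p4):fails  (c2,p1):fails  (c2,p7):fails  (c3,p5):fails  (c4,p1):fails  (c4,p4):fails  (c4,p6):fails  (c5,p1):fails  (c5,p3):fails  (c5,p7):fails  (c6,p6):fails  (c6,p7):fails  (c7,p1):fails  (c7,p4):fails  (c7,p6):fails
Scope holds for no restrictor pair, so the sentence is true.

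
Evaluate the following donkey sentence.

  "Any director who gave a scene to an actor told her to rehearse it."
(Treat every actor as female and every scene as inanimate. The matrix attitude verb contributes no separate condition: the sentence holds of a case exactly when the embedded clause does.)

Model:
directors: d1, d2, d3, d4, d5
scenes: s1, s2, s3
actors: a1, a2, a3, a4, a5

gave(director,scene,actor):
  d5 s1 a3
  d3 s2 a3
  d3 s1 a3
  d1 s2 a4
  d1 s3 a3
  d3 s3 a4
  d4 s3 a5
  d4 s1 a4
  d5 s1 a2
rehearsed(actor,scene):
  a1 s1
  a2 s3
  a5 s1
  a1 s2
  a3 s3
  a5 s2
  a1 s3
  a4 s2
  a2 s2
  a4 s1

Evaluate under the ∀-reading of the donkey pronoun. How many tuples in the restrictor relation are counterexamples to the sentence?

6

"her" takes "an actor" as antecedent and "it" takes "a scene"; both are donkey pronouns co-varying with the restrictor.
Strong reading: for every (d,s,a) with gave(d,s,a), rehearsed(a,s).
Restrictor triples: (d1,s2,a4)→rehearsed(a4,s2) ✓  (d1,s3,a3)→rehearsed(a3,s3) ✓  (d3,s1,a3)→rehearsed(a3,s1) ✗  (d3,s2,a3)→rehearsed(a3,s2) ✗  (d3,s3,a4)→rehearsed(a4,s3) ✗  (d4,s1,a4)→rehearsed(a4,s1) ✓  (d4,s3,a5)→rehearsed(a5,s3) ✗  (d5,s1,a2)→rehearsed(a2,s1) ✗  (d5,s1,a3)→rehearsed(a3,s1) ✗
Counterexamples (restrictor triples failing the scope): 6.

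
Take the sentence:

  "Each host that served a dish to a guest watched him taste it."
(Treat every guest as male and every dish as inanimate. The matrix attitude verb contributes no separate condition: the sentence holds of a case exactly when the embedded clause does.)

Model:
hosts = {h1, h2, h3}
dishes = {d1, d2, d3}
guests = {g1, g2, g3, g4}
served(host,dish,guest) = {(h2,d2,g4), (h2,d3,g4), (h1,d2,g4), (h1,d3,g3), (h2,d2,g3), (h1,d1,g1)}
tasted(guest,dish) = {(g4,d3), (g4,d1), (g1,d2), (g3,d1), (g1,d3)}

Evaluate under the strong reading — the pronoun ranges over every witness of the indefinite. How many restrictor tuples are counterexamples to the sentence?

"him" takes "a guest" as antecedent and "it" takes "a dish"; both are donkey pronouns co-varying with the restrictor.
Strong reading: for every (h,d,g) with served(h,d,g), tasted(g,d).
Restrictor triples: (h1,d1,g1)→tasted(g1,d1) ✗  (h1,d2,g4)→tasted(g4,d2) ✗  (h1,d3,g3)→tasted(g3,d3) ✗  (h2,d2,g3)→tasted(g3,d2) ✗  (h2,d2,g4)→tasted(g4,d2) ✗  (h2,d3,g4)→tasted(g4,d3) ✓
Counterexamples (restrictor triples failing the scope): 5.

5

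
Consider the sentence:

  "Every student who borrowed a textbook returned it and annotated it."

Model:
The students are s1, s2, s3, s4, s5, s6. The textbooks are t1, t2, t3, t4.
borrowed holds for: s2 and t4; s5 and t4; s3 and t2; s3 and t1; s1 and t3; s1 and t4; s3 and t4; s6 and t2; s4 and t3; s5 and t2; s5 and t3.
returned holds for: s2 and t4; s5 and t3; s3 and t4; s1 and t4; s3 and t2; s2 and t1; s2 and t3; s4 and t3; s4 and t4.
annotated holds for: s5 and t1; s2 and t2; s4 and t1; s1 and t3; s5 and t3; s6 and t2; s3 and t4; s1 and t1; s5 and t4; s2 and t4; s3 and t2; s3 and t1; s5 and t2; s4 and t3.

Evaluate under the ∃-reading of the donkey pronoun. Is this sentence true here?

"it" takes "a textbook" as antecedent — a donkey pronoun bound across the clause boundary.
Weak reading: every student s with some borrowed-textbook has at least one borrowed-textbook t such that returned(s,t) ∧ annotated(s,t).
Per student: s1:✗  s2:✓  s3:✓  s4:✓  s5:✓  s6:✗
s1 has no witness among its borrowed-textbooks.

False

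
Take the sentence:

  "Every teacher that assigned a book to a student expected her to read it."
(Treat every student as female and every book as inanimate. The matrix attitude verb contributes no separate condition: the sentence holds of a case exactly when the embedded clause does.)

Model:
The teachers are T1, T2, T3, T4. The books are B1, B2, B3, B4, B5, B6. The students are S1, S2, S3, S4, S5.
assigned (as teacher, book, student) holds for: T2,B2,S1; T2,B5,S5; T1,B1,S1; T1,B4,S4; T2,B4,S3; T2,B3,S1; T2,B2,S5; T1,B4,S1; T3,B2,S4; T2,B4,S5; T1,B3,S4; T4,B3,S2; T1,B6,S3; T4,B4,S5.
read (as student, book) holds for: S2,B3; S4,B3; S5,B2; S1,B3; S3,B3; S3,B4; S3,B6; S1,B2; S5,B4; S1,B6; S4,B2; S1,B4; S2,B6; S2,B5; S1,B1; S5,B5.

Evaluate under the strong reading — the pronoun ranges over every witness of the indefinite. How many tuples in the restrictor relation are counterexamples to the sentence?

1

"her" takes "a student" as antecedent and "it" takes "a book"; both are donkey pronouns co-varying with the restrictor.
Strong reading: for every (t,b,s) with assigned(t,b,s), read(s,b).
Restrictor triples: (T1,B1,S1)→read(S1,B1) ✓  (T1,B3,S4)→read(S4,B3) ✓  (T1,B4,S1)→read(S1,B4) ✓  (T1,B4,S4)→read(S4,B4) ✗  (T1,B6,S3)→read(S3,B6) ✓  (T2,B2,S1)→read(S1,B2) ✓  (T2,B2,S5)→read(S5,B2) ✓  (T2,B3,S1)→read(S1,B3) ✓  (T2,B4,S3)→read(S3,B4) ✓  (T2,B4,S5)→read(S5,B4) ✓  (T2,B5,S5)→read(S5,B5) ✓  (T3,B2,S4)→read(S4,B2) ✓  (T4,B3,S2)→read(S2,B3) ✓  (T4,B4,S5)→read(S5,B4) ✓
Counterexamples (restrictor triples failing the scope): 1.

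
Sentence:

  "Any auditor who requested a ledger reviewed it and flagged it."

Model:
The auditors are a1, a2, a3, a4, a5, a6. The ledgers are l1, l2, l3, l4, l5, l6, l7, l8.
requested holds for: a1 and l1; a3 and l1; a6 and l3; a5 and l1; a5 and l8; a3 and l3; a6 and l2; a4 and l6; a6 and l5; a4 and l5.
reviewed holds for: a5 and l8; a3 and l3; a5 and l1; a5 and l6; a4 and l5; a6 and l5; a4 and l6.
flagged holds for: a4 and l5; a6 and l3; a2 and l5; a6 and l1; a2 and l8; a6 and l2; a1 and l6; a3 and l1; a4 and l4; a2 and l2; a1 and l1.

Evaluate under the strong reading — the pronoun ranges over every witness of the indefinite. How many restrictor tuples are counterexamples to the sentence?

9

"it" takes "a ledger" as antecedent — a donkey pronoun bound across the clause boundary.
Strong reading: for every (a,l) with requested(a,l), reviewed(a,l) ∧ flagged(a,l).
Restrictor pairs: (a1,l1) ✗  (a3,l1) ✗  (a3,l3) ✗  (a4,l5) ✓  (a4,l6) ✗  (a5,l1) ✗  (a5,l8) ✗  (a6,l2) ✗  (a6,l3) ✗  (a6,l5) ✗
Counterexamples (restrictor pairs failing the scope): 9.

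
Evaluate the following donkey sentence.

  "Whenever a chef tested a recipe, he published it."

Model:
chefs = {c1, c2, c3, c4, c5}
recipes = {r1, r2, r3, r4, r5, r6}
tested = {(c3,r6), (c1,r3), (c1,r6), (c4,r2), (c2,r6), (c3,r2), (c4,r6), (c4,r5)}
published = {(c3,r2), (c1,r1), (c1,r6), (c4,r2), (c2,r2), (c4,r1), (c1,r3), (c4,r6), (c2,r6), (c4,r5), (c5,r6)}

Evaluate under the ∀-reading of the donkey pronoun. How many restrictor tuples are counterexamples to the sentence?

"it" takes "a recipe" as antecedent — a donkey pronoun bound across the clause boundary.
Strong reading: for every (c,r) with tested(c,r), published(c,r).
Restrictor pairs: (c1,r3) ✓  (c1,r6) ✓  (c2,r6) ✓  (c3,r2) ✓  (c3,r6) ✗  (c4,r2) ✓  (c4,r5) ✓  (c4,r6) ✓
Counterexamples (restrictor pairs failing the scope): 1.

1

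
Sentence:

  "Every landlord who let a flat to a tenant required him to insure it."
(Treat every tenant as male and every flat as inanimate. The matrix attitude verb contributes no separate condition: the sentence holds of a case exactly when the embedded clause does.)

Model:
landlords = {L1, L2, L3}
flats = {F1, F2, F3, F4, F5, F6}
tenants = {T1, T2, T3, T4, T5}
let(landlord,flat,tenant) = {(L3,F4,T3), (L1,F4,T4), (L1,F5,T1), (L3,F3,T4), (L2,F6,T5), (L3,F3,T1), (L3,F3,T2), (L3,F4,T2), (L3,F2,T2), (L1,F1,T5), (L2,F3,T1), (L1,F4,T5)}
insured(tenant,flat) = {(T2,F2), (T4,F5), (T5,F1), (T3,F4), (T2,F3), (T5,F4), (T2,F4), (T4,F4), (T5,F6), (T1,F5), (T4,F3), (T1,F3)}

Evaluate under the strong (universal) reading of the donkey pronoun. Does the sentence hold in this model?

True

"him" takes "a tenant" as antecedent and "it" takes "a flat"; both are donkey pronouns co-varying with the restrictor.
Strong reading: for every (l,f,t) with let(l,f,t), insured(t,f).
Restrictor triples: (L1,F1,T5)→insured(T5,F1) ✓  (L1,F4,T4)→insured(T4,F4) ✓  (L1,F4,T5)→insured(T5,F4) ✓  (L1,F5,T1)→insured(T1,F5) ✓  (L2,F3,T1)→insured(T1,F3) ✓  (L2,F6,T5)→insured(T5,F6) ✓  (L3,F2,T2)→insured(T2,F2) ✓  (L3,F3,T1)→insured(T1,F3) ✓  (L3,F3,T2)→insured(T2,F3) ✓  (L3,F3,T4)→insured(T4,F3) ✓  (L3,F4,T2)→insured(T2,F4) ✓  (L3,F4,T3)→insured(T3,F4) ✓
Every restrictor triple satisfies the scope.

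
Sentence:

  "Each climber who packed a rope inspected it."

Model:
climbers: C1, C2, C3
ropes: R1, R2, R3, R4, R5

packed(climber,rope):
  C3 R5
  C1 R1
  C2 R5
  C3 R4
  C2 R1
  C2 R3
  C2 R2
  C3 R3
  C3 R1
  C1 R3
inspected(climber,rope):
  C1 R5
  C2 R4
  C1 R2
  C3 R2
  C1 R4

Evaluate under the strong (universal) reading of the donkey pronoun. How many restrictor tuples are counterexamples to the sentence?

"it" takes "a rope" as antecedent — a donkey pronoun bound across the clause boundary.
Strong reading: for every (c,r) with packed(c,r), inspected(c,r).
Restrictor pairs: (C1,R1) ✗  (C1,R3) ✗  (C2,R1) ✗  (C2,R2) ✗  (C2,R3) ✗  (C2,R5) ✗  (C3,R1) ✗  (C3,R3) ✗  (C3,R4) ✗  (C3,R5) ✗
Counterexamples (restrictor pairs failing the scope): 10.

10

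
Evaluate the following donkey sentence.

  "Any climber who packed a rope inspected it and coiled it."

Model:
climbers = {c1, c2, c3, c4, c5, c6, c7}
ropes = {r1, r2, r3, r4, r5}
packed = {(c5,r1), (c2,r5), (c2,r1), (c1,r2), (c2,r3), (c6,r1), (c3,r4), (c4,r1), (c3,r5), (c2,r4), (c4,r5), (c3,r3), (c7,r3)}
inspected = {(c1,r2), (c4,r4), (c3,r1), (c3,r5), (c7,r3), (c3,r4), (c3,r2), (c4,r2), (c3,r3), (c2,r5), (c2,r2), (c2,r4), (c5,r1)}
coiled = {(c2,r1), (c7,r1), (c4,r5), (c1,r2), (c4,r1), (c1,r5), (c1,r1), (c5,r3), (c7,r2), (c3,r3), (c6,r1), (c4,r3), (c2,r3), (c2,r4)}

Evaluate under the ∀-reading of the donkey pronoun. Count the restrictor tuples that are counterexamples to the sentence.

"it" takes "a rope" as antecedent — a donkey pronoun bound across the clause boundary.
Strong reading: for every (c,r) with packed(c,r), inspected(c,r) ∧ coiled(c,r).
Restrictor pairs: (c1,r2) ✓  (c2,r1) ✗  (c2,r3) ✗  (c2,r4) ✓  (c2,r5) ✗  (c3,r3) ✓  (c3,r4) ✗  (c3,r5) ✗  (c4,r1) ✗  (c4,r5) ✗  (c5,r1) ✗  (c6,r1) ✗  (c7,r3) ✗
Counterexamples (restrictor pairs failing the scope): 10.

10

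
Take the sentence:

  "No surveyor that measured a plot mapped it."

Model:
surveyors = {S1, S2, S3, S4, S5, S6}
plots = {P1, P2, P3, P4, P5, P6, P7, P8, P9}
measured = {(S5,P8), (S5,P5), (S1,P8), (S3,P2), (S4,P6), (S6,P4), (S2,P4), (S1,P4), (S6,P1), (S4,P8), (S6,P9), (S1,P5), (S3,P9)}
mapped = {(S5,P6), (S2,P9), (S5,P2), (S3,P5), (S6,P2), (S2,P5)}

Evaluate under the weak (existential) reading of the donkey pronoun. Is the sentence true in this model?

True

"it" takes "a plot" as antecedent — a donkey pronoun bound across the clause boundary.
Truth condition: for no (s,p) with measured(s,p) does mapped(s,p) hold.
Restrictor pairs — does the scope hold? (S1,P4):fails  (S1,P5):fails  (S1,P8):fails  (S2,P4):fails  (S3,P2):fails  (S3,P9):fails  (S4,P6):fails  (S4,P8):fails  (S5,P5):fails  (S5,P8):fails  (S6,P1):fails  (S6,P4):fails  (S6,P9):fails
Scope holds for no restrictor pair, so the sentence is true.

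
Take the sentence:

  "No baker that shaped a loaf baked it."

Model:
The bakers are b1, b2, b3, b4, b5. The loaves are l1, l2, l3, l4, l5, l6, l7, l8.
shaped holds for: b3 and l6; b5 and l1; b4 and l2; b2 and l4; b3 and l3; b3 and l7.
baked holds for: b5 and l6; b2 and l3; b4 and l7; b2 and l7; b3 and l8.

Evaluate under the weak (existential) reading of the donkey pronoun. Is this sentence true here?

True

"it" takes "a loaf" as antecedent — a donkey pronoun bound across the clause boundary.
Truth condition: for no (b,l) with shaped(b,l) does baked(b,l) hold.
Restrictor pairs — does the scope hold? (b2,l4):fails  (b3,l3):fails  (b3,l6):fails  (b3,l7):fails  (b4,l2):fails  (b5,l1):fails
Scope holds for no restrictor pair, so the sentence is true.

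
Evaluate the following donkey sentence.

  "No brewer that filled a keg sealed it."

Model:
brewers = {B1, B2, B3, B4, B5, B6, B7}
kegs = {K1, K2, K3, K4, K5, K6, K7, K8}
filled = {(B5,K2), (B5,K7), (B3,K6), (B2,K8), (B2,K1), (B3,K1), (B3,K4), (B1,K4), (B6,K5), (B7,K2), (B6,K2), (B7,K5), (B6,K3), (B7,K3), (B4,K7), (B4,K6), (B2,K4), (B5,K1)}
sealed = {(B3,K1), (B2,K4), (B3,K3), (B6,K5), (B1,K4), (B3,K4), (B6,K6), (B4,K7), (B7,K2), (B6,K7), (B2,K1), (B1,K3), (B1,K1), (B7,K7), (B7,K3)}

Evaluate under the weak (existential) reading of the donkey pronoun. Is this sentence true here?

False

"it" takes "a keg" as antecedent — a donkey pronoun bound across the clause boundary.
Truth condition: for no (b,k) with filled(b,k) does sealed(b,k) hold.
Restrictor pairs — does the scope hold? (B1,K4):holds  (B2,K1):holds  (B2,K4):holds  (B2,K8):fails  (B3,K1):holds  (B3,K4):holds  (B3,K6):fails  (B4,K6):fails  (B4,K7):holds  (B5,K1):fails  (B5,K2):fails  (B5,K7):fails  (B6,K2):fails  (B6,K3):fails  (B6,K5):holds  (B7,K2):holds  (B7,K3):holds  (B7,K5):fails
Scope holds for 9 pair(s), so the sentence is false.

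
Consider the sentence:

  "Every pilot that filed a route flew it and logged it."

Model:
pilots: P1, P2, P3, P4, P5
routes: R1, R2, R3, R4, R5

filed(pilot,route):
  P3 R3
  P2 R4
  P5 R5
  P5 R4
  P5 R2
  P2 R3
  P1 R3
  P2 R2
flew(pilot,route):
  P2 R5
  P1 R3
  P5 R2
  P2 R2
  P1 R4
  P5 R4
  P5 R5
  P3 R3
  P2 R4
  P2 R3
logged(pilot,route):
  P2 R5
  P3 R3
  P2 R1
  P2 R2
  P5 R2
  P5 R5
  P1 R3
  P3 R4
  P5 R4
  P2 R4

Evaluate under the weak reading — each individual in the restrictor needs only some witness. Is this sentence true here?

"it" takes "a route" as antecedent — a donkey pronoun bound across the clause boundary.
Weak reading: every pilot p with some filed-route has at least one filed-route r such that flew(p,r) ∧ logged(p,r).
Per pilot: P1:✓  P2:✓  P3:✓  P5:✓
Every pilot in the restrictor has a witness.

True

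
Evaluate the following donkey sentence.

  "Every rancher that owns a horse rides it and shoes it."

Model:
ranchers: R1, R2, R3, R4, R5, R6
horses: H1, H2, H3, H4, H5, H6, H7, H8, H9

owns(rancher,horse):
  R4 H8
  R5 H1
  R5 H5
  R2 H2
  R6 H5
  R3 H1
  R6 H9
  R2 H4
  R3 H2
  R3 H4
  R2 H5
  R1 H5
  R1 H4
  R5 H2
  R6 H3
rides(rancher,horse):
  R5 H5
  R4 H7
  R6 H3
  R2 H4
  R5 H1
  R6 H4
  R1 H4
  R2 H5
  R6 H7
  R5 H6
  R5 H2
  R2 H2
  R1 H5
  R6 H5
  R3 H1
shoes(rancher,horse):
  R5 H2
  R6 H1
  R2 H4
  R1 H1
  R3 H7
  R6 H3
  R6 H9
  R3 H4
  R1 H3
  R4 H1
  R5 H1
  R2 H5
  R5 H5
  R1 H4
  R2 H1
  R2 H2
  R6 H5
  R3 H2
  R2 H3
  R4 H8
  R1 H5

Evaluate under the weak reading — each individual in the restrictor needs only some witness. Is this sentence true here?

"it" takes "a horse" as antecedent — a donkey pronoun bound across the clause boundary.
Weak reading: every rancher r with some owns-horse has at least one owns-horse h such that rides(r,h) ∧ shoes(r,h).
Per rancher: R1:✓  R2:✓  R3:✗  R4:✗  R5:✓  R6:✓
R3 has no witness among its owns-horses.

False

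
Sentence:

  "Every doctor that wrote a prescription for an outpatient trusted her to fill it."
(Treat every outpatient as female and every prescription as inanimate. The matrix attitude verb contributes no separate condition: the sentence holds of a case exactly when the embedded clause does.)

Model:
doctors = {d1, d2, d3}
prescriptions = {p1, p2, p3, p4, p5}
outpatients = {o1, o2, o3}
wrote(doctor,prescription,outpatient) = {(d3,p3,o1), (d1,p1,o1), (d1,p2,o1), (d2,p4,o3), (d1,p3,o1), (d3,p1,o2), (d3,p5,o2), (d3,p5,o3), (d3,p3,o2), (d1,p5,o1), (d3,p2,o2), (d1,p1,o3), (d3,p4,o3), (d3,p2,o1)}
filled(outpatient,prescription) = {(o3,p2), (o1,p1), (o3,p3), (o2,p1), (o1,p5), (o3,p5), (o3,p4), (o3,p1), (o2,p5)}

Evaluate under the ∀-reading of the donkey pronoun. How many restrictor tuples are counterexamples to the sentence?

"her" takes "an outpatient" as antecedent and "it" takes "a prescription"; both are donkey pronouns co-varying with the restrictor.
Strong reading: for every (d,p,o) with wrote(d,p,o), filled(o,p).
Restrictor triples: (d1,p1,o1)→filled(o1,p1) ✓  (d1,p1,o3)→filled(o3,p1) ✓  (d1,p2,o1)→filled(o1,p2) ✗  (d1,p3,o1)→filled(o1,p3) ✗  (d1,p5,o1)→filled(o1,p5) ✓  (d2,p4,o3)→filled(o3,p4) ✓  (d3,p1,o2)→filled(o2,p1) ✓  (d3,p2,o1)→filled(o1,p2) ✗  (d3,p2,o2)→filled(o2,p2) ✗  (d3,p3,o1)→filled(o1,p3) ✗  (d3,p3,o2)→filled(o2,p3) ✗  (d3,p4,o3)→filled(o3,p4) ✓  (d3,p5,o2)→filled(o2,p5) ✓  (d3,p5,o3)→filled(o3,p5) ✓
Counterexamples (restrictor triples failing the scope): 6.

6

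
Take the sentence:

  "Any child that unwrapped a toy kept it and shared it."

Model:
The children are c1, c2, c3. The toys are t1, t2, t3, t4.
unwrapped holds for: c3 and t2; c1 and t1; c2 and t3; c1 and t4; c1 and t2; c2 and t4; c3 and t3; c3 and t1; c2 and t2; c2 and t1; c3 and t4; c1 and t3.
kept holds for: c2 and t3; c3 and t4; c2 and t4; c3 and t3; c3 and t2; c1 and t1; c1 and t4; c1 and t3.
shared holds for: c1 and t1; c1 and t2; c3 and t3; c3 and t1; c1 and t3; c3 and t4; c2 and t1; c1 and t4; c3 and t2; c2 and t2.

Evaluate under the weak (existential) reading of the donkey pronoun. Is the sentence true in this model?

"it" takes "a toy" as antecedent — a donkey pronoun bound across the clause boundary.
Weak reading: every child c with some unwrapped-toy has at least one unwrapped-toy t such that kept(c,t) ∧ shared(c,t).
Per child: c1:✓  c2:✗  c3:✓
c2 has no witness among its unwrapped-toys.

False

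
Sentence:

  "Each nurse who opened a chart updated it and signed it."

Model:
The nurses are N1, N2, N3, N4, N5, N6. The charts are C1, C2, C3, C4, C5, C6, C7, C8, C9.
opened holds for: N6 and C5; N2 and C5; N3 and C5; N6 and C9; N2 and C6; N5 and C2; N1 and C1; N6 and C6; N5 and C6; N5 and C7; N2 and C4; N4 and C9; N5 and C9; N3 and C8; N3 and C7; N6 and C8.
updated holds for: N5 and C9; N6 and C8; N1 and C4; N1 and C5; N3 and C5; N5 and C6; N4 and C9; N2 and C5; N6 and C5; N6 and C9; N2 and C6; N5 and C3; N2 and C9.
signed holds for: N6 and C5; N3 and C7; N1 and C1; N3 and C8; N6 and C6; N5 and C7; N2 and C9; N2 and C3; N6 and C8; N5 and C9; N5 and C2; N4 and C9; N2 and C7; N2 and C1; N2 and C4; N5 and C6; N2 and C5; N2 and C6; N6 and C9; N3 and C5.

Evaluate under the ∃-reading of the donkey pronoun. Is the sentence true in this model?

"it" takes "a chart" as antecedent — a donkey pronoun bound across the clause boundary.
Weak reading: every nurse n with some opened-chart has at least one opened-chart c such that updated(n,c) ∧ signed(n,c).
Per nurse: N1:✗  N2:✓  N3:✓  N4:✓  N5:✓  N6:✓
N1 has no witness among its opened-charts.

False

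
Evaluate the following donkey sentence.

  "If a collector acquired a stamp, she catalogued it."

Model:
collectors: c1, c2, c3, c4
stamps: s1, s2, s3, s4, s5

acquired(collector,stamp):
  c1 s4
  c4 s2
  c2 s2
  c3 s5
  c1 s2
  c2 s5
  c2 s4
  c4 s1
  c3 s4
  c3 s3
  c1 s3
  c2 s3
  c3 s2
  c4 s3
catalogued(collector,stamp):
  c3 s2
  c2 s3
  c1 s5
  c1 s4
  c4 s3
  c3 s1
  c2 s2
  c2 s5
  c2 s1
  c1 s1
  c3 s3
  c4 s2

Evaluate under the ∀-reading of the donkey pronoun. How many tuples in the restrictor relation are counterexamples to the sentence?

6

"it" takes "a stamp" as antecedent — a donkey pronoun bound across the clause boundary.
Strong reading: for every (c,s) with acquired(c,s), catalogued(c,s).
Restrictor pairs: (c1,s2) ✗  (c1,s3) ✗  (c1,s4) ✓  (c2,s2) ✓  (c2,s3) ✓  (c2,s4) ✗  (c2,s5) ✓  (c3,s2) ✓  (c3,s3) ✓  (c3,s4) ✗  (c3,s5) ✗  (c4,s1) ✗  (c4,s2) ✓  (c4,s3) ✓
Counterexamples (restrictor pairs failing the scope): 6.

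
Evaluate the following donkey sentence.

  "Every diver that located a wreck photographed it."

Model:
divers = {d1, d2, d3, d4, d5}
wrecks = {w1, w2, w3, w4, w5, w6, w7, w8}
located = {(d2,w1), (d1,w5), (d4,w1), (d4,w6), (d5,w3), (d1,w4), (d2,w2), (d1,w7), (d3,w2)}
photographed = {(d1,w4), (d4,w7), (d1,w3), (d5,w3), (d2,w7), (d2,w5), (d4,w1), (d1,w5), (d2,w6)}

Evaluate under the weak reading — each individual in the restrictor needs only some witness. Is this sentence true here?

False

"it" takes "a wreck" as antecedent — a donkey pronoun bound across the clause boundary.
Weak reading: every diver d with some located-wreck has at least one located-wreck w such that photographed(d,w).
Per diver: d1:✓  d2:✗  d3:✗  d4:✓  d5:✓
d2 has no witness among its located-wrecks.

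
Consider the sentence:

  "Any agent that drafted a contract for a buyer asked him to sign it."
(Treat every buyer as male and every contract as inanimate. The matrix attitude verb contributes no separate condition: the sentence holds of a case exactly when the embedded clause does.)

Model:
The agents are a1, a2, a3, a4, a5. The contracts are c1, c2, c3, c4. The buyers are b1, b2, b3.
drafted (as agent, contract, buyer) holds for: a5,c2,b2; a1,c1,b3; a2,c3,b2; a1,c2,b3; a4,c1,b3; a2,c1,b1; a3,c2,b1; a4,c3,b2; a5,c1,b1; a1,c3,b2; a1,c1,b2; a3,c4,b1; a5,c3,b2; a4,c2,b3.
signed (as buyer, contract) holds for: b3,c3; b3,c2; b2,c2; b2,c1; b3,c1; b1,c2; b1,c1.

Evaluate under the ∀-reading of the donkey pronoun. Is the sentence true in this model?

"him" takes "a buyer" as antecedent and "it" takes "a contract"; both are donkey pronouns co-varying with the restrictor.
Strong reading: for every (a,c,b) with drafted(a,c,b), signed(b,c).
Restrictor triples: (a1,c1,b2)→signed(b2,c1) ✓  (a1,c1,b3)→signed(b3,c1) ✓  (a1,c2,b3)→signed(b3,c2) ✓  (a1,c3,b2)→signed(b2,c3) ✗  (a2,c1,b1)→signed(b1,c1) ✓  (a2,c3,b2)→signed(b2,c3) ✗  (a3,c2,b1)→signed(b1,c2) ✓  (a3,c4,b1)→signed(b1,c4) ✗  (a4,c1,b3)→signed(b3,c1) ✓  (a4,c2,b3)→signed(b3,c2) ✓  (a4,c3,b2)→signed(b2,c3) ✗  (a5,c1,b1)→signed(b1,c1) ✓  (a5,c2,b2)→signed(b2,c2) ✓  (a5,c3,b2)→signed(b2,c3) ✗
Counterexample: (a1,c3,b2) — signed(b2,c3) does not hold.

False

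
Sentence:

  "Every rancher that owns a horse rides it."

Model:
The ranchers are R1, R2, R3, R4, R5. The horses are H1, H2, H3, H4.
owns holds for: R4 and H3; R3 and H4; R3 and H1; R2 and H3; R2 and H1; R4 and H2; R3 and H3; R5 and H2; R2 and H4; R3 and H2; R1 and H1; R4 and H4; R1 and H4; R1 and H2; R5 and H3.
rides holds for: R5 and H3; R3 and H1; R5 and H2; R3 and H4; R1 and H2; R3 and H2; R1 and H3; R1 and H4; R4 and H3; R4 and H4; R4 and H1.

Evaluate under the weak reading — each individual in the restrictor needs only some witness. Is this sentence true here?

False

"it" takes "a horse" as antecedent — a donkey pronoun bound across the clause boundary.
Weak reading: every rancher r with some owns-horse has at least one owns-horse h such that rides(r,h).
Per rancher: R1:✓  R2:✗  R3:✓  R4:✓  R5:✓
R2 has no witness among its owns-horses.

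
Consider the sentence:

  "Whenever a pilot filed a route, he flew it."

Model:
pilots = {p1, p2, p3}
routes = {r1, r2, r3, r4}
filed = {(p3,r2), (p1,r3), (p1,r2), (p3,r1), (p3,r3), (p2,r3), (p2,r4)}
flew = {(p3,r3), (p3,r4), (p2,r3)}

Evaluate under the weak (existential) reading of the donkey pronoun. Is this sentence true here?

"it" takes "a route" as antecedent — a donkey pronoun bound across the clause boundary.
Weak reading: every pilot p with some filed-route has at least one filed-route r such that flew(p,r).
Per pilot: p1:✗  p2:✓  p3:✓
p1 has no witness among its filed-routes.

False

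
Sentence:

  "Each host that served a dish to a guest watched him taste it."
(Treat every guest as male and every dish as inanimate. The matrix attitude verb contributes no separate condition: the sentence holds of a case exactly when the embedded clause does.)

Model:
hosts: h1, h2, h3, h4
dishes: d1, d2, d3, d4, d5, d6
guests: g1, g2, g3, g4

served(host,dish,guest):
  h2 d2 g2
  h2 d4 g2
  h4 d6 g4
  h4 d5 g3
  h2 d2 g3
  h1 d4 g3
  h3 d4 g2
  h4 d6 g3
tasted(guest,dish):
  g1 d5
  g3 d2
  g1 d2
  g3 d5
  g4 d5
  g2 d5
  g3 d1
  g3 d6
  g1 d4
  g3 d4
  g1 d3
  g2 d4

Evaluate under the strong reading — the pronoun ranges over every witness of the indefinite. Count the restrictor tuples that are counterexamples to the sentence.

2

"him" takes "a guest" as antecedent and "it" takes "a dish"; both are donkey pronouns co-varying with the restrictor.
Strong reading: for every (h,d,g) with served(h,d,g), tasted(g,d).
Restrictor triples: (h1,d4,g3)→tasted(g3,d4) ✓  (h2,d2,g2)→tasted(g2,d2) ✗  (h2,d2,g3)→tasted(g3,d2) ✓  (h2,d4,g2)→tasted(g2,d4) ✓  (h3,d4,g2)→tasted(g2,d4) ✓  (h4,d5,g3)→tasted(g3,d5) ✓  (h4,d6,g3)→tasted(g3,d6) ✓  (h4,d6,g4)→tasted(g4,d6) ✗
Counterexamples (restrictor triples failing the scope): 2.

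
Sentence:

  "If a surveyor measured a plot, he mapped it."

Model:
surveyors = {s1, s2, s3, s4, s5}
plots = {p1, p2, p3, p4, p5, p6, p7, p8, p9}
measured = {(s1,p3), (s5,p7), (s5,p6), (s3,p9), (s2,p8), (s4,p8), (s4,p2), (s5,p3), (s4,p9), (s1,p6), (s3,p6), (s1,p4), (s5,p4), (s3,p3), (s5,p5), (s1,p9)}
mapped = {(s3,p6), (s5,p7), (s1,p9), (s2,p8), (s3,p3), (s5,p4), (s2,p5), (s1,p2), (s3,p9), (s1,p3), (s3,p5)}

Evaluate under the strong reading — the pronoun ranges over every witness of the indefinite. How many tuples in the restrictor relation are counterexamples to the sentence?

"it" takes "a plot" as antecedent — a donkey pronoun bound across the clause boundary.
Strong reading: for every (s,p) with measured(s,p), mapped(s,p).
Restrictor pairs: (s1,p3) ✓  (s1,p4) ✗  (s1,p6) ✗  (s1,p9) ✓  (s2,p8) ✓  (s3,p3) ✓  (s3,p6) ✓  (s3,p9) ✓  (s4,p2) ✗  (s4,p8) ✗  (s4,p9) ✗  (s5,p3) ✗  (s5,p4) ✓  (s5,p5) ✗  (s5,p6) ✗  (s5,p7) ✓
Counterexamples (restrictor pairs failing the scope): 8.

8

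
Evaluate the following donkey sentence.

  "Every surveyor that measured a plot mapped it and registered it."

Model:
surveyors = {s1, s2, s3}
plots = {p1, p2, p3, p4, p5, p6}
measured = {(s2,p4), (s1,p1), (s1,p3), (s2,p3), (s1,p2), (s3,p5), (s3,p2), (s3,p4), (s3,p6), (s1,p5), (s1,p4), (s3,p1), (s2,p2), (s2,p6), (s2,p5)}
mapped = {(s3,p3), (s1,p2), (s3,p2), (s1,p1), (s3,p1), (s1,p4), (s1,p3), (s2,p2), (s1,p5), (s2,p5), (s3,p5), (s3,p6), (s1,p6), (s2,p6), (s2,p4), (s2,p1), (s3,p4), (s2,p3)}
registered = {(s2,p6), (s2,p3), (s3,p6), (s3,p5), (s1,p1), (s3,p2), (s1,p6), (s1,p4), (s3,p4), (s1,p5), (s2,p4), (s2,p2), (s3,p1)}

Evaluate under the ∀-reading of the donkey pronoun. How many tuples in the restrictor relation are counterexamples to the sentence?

3

"it" takes "a plot" as antecedent — a donkey pronoun bound across the clause boundary.
Strong reading: for every (s,p) with measured(s,p), mapped(s,p) ∧ registered(s,p).
Restrictor pairs: (s1,p1) ✓  (s1,p2) ✗  (s1,p3) ✗  (s1,p4) ✓  (s1,p5) ✓  (s2,p2) ✓  (s2,p3) ✓  (s2,p4) ✓  (s2,p5) ✗  (s2,p6) ✓  (s3,p1) ✓  (s3,p2) ✓  (s3,p4) ✓  (s3,p5) ✓  (s3,p6) ✓
Counterexamples (restrictor pairs failing the scope): 3.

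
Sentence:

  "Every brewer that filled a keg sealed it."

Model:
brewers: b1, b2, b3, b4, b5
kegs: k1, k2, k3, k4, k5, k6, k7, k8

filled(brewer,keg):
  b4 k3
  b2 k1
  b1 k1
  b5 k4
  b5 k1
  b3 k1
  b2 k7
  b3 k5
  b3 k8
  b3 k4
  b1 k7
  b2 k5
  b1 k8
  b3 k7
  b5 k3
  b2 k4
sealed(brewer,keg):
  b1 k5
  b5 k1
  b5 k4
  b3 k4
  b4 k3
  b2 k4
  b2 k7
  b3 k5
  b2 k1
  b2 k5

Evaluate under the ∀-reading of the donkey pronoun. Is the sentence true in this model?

"it" takes "a keg" as antecedent — a donkey pronoun bound across the clause boundary.
Strong reading: for every (b,k) with filled(b,k), sealed(b,k).
Restrictor pairs: (b1,k1) ✗  (b1,k7) ✗  (b1,k8) ✗  (b2,k1) ✓  (b2,k4) ✓  (b2,k5) ✓  (b2,k7) ✓  (b3,k1) ✗  (b3,k4) ✓  (b3,k5) ✓  (b3,k7) ✗  (b3,k8) ✗  (b4,k3) ✓  (b5,k1) ✓  (b5,k3) ✗  (b5,k4) ✓
Counterexample: (b1,k1) is in filled but fails the scope.

False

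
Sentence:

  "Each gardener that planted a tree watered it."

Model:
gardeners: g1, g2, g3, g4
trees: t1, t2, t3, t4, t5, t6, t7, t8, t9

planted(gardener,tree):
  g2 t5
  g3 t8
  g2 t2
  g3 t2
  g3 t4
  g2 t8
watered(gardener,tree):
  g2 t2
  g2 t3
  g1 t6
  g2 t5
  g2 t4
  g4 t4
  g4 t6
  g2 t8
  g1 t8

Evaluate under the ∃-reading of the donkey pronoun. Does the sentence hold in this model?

False

"it" takes "a tree" as antecedent — a donkey pronoun bound across the clause boundary.
Weak reading: every gardener g with some planted-tree has at least one planted-tree t such that watered(g,t).
Per gardener: g2:✓  g3:✗
g3 has no witness among its planted-trees.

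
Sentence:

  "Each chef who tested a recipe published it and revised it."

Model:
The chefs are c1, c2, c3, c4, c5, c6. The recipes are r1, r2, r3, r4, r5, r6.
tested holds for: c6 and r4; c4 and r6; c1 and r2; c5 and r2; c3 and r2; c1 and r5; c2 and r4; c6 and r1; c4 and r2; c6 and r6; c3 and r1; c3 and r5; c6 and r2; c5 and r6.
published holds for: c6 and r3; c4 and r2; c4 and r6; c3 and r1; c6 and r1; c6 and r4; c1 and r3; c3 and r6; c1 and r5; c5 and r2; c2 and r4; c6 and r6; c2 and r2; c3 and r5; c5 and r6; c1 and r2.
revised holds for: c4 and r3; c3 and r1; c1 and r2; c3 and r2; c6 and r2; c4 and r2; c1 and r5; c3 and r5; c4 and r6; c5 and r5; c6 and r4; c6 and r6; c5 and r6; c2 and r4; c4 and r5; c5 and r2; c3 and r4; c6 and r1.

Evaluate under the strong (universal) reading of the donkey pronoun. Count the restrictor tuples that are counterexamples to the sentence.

2

"it" takes "a recipe" as antecedent — a donkey pronoun bound across the clause boundary.
Strong reading: for every (c,r) with tested(c,r), published(c,r) ∧ revised(c,r).
Restrictor pairs: (c1,r2) ✓  (c1,r5) ✓  (c2,r4) ✓  (c3,r1) ✓  (c3,r2) ✗  (c3,r5) ✓  (c4,r2) ✓  (c4,r6) ✓  (c5,r2) ✓  (c5,r6) ✓  (c6,r1) ✓  (c6,r2) ✗  (c6,r4) ✓  (c6,r6) ✓
Counterexamples (restrictor pairs failing the scope): 2.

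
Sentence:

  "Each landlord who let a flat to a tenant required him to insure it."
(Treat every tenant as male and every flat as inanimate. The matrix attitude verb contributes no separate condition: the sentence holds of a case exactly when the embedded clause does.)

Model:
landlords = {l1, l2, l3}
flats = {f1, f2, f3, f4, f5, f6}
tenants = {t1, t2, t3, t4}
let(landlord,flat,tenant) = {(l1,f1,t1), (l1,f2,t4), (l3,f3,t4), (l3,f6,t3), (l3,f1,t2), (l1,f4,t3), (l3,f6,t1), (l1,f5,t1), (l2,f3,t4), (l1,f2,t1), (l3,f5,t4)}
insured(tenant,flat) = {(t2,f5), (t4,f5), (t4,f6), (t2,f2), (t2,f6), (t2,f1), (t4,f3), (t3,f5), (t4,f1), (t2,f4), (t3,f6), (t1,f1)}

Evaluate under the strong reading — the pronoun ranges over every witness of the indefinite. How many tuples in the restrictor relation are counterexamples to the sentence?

5

"him" takes "a tenant" as antecedent and "it" takes "a flat"; both are donkey pronouns co-varying with the restrictor.
Strong reading: for every (l,f,t) with let(l,f,t), insured(t,f).
Restrictor triples: (l1,f1,t1)→insured(t1,f1) ✓  (l1,f2,t1)→insured(t1,f2) ✗  (l1,f2,t4)→insured(t4,f2) ✗  (l1,f4,t3)→insured(t3,f4) ✗  (l1,f5,t1)→insured(t1,f5) ✗  (l2,f3,t4)→insured(t4,f3) ✓  (l3,f1,t2)→insured(t2,f1) ✓  (l3,f3,t4)→insured(t4,f3) ✓  (l3,f5,t4)→insured(t4,f5) ✓  (l3,f6,t1)→insured(t1,f6) ✗  (l3,f6,t3)→insured(t3,f6) ✓
Counterexamples (restrictor triples failing the scope): 5.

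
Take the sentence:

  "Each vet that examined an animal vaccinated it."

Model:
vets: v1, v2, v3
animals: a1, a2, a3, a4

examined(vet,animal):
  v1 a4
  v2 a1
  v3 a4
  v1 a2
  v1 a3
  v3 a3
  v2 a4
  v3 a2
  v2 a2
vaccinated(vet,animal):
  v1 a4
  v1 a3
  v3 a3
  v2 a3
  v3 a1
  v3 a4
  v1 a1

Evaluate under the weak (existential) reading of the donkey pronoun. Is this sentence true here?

False

"it" takes "an animal" as antecedent — a donkey pronoun bound across the clause boundary.
Weak reading: every vet v with some examined-animal has at least one examined-animal a such that vaccinated(v,a).
Per vet: v1:✓  v2:✗  v3:✓
v2 has no witness among its examined-animals.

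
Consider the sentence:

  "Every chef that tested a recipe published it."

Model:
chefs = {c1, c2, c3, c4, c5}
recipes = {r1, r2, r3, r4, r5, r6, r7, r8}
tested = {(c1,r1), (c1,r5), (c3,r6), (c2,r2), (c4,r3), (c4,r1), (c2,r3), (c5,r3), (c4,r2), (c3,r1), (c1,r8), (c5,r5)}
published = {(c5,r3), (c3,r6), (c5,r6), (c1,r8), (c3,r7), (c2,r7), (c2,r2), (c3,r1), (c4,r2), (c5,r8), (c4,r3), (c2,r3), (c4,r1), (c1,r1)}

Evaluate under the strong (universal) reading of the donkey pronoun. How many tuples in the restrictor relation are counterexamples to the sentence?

"it" takes "a recipe" as antecedent — a donkey pronoun bound across the clause boundary.
Strong reading: for every (c,r) with tested(c,r), published(c,r).
Restrictor pairs: (c1,r1) ✓  (c1,r5) ✗  (c1,r8) ✓  (c2,r2) ✓  (c2,r3) ✓  (c3,r1) ✓  (c3,r6) ✓  (c4,r1) ✓  (c4,r2) ✓  (c4,r3) ✓  (c5,r3) ✓  (c5,r5) ✗
Counterexamples (restrictor pairs failing the scope): 2.

2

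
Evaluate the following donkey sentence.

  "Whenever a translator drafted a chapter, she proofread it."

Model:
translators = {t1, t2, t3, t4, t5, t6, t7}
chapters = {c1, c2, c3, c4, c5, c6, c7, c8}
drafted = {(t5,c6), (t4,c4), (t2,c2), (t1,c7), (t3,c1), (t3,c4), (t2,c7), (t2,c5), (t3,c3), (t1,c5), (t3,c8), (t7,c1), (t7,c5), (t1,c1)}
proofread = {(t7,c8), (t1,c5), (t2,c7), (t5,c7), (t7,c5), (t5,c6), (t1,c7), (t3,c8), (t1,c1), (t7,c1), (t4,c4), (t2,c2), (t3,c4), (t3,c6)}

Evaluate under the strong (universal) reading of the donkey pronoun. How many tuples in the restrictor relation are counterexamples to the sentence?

"it" takes "a chapter" as antecedent — a donkey pronoun bound across the clause boundary.
Strong reading: for every (t,c) with drafted(t,c), proofread(t,c).
Restrictor pairs: (t1,c1) ✓  (t1,c5) ✓  (t1,c7) ✓  (t2,c2) ✓  (t2,c5) ✗  (t2,c7) ✓  (t3,c1) ✗  (t3,c3) ✗  (t3,c4) ✓  (t3,c8) ✓  (t4,c4) ✓  (t5,c6) ✓  (t7,c1) ✓  (t7,c5) ✓
Counterexamples (restrictor pairs failing the scope): 3.

3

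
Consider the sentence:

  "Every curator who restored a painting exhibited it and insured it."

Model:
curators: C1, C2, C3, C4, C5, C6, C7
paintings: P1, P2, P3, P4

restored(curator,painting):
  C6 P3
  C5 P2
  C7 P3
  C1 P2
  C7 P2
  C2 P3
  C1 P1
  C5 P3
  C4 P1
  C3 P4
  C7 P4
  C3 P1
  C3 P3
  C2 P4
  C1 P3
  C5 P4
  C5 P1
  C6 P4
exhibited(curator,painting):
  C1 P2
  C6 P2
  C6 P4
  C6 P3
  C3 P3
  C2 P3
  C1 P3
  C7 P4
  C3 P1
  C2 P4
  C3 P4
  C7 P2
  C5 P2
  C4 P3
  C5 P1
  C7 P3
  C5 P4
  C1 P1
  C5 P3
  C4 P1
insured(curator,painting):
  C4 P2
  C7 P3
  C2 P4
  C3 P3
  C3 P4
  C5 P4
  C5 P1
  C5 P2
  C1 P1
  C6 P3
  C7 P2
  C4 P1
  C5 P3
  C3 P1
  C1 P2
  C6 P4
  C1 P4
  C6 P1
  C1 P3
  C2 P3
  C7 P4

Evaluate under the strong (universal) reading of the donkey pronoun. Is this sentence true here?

"it" takes "a painting" as antecedent — a donkey pronoun bound across the clause boundary.
Strong reading: for every (c,p) with restored(c,p), exhibited(c,p) ∧ insured(c,p).
Restrictor pairs: (C1,P1) ✓  (C1,P2) ✓  (C1,P3) ✓  (C2,P3) ✓  (C2,P4) ✓  (C3,P1) ✓  (C3,P3) ✓  (C3,P4) ✓  (C4,P1) ✓  (C5,P1) ✓  (C5,P2) ✓  (C5,P3) ✓  (C5,P4) ✓  (C6,P3) ✓  (C6,P4) ✓  (C7,P2) ✓  (C7,P3) ✓  (C7,P4) ✓
Every restrictor pair satisfies the scope.

True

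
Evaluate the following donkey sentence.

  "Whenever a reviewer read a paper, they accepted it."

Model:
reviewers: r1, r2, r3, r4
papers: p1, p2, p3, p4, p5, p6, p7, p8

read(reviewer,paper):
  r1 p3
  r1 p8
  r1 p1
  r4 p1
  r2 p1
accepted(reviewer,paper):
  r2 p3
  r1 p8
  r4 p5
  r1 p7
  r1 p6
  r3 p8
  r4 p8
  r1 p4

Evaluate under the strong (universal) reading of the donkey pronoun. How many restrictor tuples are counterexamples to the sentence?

4

"it" takes "a paper" as antecedent — a donkey pronoun bound across the clause boundary.
Strong reading: for every (r,p) with read(r,p), accepted(r,p).
Restrictor pairs: (r1,p1) ✗  (r1,p3) ✗  (r1,p8) ✓  (r2,p1) ✗  (r4,p1) ✗
Counterexamples (restrictor pairs failing the scope): 4.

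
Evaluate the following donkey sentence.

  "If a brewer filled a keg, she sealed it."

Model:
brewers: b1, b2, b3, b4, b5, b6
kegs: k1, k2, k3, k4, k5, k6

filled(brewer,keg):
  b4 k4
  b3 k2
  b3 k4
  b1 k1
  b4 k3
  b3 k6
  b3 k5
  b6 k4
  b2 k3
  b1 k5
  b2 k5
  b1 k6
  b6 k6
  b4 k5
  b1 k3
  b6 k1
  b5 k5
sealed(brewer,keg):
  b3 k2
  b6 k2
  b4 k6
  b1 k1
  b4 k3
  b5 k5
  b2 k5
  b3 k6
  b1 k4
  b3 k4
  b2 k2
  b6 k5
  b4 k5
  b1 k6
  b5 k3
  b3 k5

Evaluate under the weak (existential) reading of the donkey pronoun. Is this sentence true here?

"it" takes "a keg" as antecedent — a donkey pronoun bound across the clause boundary.
Weak reading: every brewer b with some filled-keg has at least one filled-keg k such that sealed(b,k).
Per brewer: b1:✓  b2:✓  b3:✓  b4:✓  b5:✓  b6:✗
b6 has no witness among its filled-kegs.

False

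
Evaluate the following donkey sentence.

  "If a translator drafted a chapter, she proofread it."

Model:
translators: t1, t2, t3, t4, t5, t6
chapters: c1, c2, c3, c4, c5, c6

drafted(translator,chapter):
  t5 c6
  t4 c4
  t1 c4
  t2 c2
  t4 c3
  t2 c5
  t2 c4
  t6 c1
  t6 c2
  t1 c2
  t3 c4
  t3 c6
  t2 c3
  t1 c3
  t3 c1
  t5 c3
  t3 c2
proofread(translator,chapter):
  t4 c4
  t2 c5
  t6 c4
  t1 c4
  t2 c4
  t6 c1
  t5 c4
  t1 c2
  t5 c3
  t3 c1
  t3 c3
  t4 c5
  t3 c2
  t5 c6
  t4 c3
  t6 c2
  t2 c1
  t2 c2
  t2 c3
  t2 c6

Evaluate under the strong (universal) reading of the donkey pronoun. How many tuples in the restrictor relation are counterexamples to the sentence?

"it" takes "a chapter" as antecedent — a donkey pronoun bound across the clause boundary.
Strong reading: for every (t,c) with drafted(t,c), proofread(t,c).
Restrictor pairs: (t1,c2) ✓  (t1,c3) ✗  (t1,c4) ✓  (t2,c2) ✓  (t2,c3) ✓  (t2,c4) ✓  (t2,c5) ✓  (t3,c1) ✓  (t3,c2) ✓  (t3,c4) ✗  (t3,c6) ✗  (t4,c3) ✓  (t4,c4) ✓  (t5,c3) ✓  (t5,c6) ✓  (t6,c1) ✓  (t6,c2) ✓
Counterexamples (restrictor pairs failing the scope): 3.

3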